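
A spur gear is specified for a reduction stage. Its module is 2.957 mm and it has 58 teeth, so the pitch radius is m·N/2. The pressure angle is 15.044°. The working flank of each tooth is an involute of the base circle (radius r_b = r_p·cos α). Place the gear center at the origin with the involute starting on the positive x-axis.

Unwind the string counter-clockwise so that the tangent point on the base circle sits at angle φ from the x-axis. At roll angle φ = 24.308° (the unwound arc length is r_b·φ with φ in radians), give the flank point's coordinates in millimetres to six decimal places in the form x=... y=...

x=89.934866 y=2.070260

pitch radius r_p = m·N/2 = 2.957·58/2 = 85.753000
base radius r_b = r_p·cos α = 85.753000·cos 15.044° = 82.813969
roll angle φ = 24.308° = 0.42425463 rad
x = r_b·(cos φ + φ·sin φ) = 82.813969·(0.91134581 + 0.42425463·0.41164161) = 89.934866
y = r_b·(sin φ − φ·cos φ) = 82.813969·(0.41164161 − 0.42425463·0.91134581) = 2.070260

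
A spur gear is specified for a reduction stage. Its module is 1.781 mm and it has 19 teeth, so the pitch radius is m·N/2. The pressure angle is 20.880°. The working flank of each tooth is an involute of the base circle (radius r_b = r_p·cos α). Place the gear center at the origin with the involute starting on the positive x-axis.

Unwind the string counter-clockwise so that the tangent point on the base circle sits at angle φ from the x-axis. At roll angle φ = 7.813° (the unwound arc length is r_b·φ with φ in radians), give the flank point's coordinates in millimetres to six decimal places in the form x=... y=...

pitch radius r_p = m·N/2 = 1.781·19/2 = 16.919500
base radius r_b = r_p·cos α = 16.919500·cos 20.880° = 15.808379
roll angle φ = 7.813° = 0.13636257 rad
x = r_b·(cos φ + φ·sin φ) = 15.808379·(0.99071702 + 0.13636257·0.13594036) = 15.954672
y = r_b·(sin φ − φ·cos φ) = 15.808379·(0.13594036 − 0.13636257·0.99071702) = 0.013337

x=15.954672 y=0.013337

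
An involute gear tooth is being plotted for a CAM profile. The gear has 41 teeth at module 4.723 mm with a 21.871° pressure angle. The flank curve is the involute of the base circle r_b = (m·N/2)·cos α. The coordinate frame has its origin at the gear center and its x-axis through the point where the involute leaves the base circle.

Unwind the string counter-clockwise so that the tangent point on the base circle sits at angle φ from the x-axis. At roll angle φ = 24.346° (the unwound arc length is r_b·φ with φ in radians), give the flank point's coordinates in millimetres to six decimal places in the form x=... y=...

x=97.601961 y=2.256646

pitch radius r_p = m·N/2 = 4.723·41/2 = 96.821500
base radius r_b = r_p·cos α = 96.821500·cos 21.871° = 89.852765
roll angle φ = 24.346° = 0.42491786 rad
x = r_b·(cos φ + φ·sin φ) = 89.852765·(0.91107260 + 0.42491786·0.41224595) = 97.601961
y = r_b·(sin φ − φ·cos φ) = 89.852765·(0.41224595 − 0.42491786·0.91107260) = 2.256646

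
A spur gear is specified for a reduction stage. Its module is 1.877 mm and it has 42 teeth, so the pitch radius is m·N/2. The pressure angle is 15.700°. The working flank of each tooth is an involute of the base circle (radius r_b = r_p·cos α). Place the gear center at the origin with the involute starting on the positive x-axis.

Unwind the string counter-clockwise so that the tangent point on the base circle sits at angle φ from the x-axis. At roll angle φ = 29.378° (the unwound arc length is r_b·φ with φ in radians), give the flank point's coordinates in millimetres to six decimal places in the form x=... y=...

pitch radius r_p = m·N/2 = 1.877·42/2 = 39.417000
base radius r_b = r_p·cos α = 39.417000·cos 15.700° = 37.946421
roll angle φ = 29.378° = 0.51274283 rad
x = r_b·(cos φ + φ·sin φ) = 37.946421·(0.87140224 + 0.51274283·0.49056920) = 42.611481
y = r_b·(sin φ − φ·cos φ) = 37.946421·(0.49056920 − 0.51274283·0.87140224) = 1.660685

x=42.611481 y=1.660685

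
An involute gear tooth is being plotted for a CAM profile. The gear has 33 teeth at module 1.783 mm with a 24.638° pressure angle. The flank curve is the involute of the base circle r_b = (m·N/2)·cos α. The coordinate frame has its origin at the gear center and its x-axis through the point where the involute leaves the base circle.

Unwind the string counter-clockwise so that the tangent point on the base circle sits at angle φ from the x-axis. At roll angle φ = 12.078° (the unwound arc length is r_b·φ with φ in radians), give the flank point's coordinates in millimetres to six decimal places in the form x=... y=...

pitch radius r_p = m·N/2 = 1.783·33/2 = 29.419500
base radius r_b = r_p·cos α = 29.419500·cos 24.638° = 26.741143
roll angle φ = 12.078° = 0.21080087 rad
x = r_b·(cos φ + φ·sin φ) = 26.741143·(0.97786365 + 0.21080087·0.20924311) = 27.328707
y = r_b·(sin φ − φ·cos φ) = 26.741143·(0.20924311 − 0.21080087·0.97786365) = 0.083128

x=27.328707 y=0.083128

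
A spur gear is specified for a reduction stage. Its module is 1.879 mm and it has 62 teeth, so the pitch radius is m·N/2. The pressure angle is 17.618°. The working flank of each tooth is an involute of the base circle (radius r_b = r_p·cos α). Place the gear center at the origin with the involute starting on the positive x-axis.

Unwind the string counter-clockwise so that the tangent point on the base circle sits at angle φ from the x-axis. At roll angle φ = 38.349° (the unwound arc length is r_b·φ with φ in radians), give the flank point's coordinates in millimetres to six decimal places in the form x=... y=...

x=66.593777 y=5.304153

pitch radius r_p = m·N/2 = 1.879·62/2 = 58.249000
base radius r_b = r_p·cos α = 58.249000·cos 17.618° = 55.516867
roll angle φ = 38.349° = 0.66931631 rad
x = r_b·(cos φ + φ·sin φ) = 55.516867·(0.78424604 + 0.66931631·0.62044995) = 66.593777
y = r_b·(sin φ − φ·cos φ) = 55.516867·(0.62044995 − 0.66931631·0.78424604) = 5.304153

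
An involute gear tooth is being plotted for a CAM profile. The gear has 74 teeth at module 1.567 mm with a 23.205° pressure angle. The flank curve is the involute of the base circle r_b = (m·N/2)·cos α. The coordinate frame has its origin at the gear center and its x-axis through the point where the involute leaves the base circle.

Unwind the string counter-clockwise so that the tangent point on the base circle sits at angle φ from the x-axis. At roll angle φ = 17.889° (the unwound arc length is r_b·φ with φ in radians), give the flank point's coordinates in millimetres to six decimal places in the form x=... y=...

x=55.822949 y=0.535382

pitch radius r_p = m·N/2 = 1.567·74/2 = 57.979000
base radius r_b = r_p·cos α = 57.979000·cos 23.205° = 53.288554
roll angle φ = 17.889° = 0.31222195 rad
x = r_b·(cos φ + φ·sin φ) = 53.288554·(0.95165339 + 0.31222195·0.30717392) = 55.822949
y = r_b·(sin φ − φ·cos φ) = 53.288554·(0.30717392 − 0.31222195·0.95165339) = 0.535382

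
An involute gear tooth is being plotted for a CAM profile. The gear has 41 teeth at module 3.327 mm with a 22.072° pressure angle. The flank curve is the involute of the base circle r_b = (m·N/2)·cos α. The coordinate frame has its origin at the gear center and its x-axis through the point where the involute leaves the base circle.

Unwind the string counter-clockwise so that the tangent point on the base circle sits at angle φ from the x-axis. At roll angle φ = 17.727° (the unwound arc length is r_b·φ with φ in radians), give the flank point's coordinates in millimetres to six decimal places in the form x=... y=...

x=66.158166 y=0.618024

pitch radius r_p = m·N/2 = 3.327·41/2 = 68.203500
base radius r_b = r_p·cos α = 68.203500·cos 22.072° = 63.205028
roll angle φ = 17.727° = 0.30939452 rad
x = r_b·(cos φ + φ·sin φ) = 63.205028·(0.95251810 + 0.30939452·0.30448196) = 66.158166
y = r_b·(sin φ − φ·cos φ) = 63.205028·(0.30448196 − 0.30939452·0.95251810) = 0.618024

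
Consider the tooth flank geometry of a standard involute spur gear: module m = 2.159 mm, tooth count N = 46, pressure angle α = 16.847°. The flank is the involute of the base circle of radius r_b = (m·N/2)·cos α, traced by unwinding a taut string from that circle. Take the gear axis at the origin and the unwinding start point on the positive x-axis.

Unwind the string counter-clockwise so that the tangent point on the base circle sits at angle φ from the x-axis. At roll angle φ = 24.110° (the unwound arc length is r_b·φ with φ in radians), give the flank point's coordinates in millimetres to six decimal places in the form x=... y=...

pitch radius r_p = m·N/2 = 2.159·46/2 = 49.657000
base radius r_b = r_p·cos α = 49.657000·cos 16.847° = 47.525825
roll angle φ = 24.110° = 0.42079888 rad
x = r_b·(cos φ + φ·sin φ) = 47.525825·(0.91276290 + 0.42079888·0.40848977) = 51.549121
y = r_b·(sin φ − φ·cos φ) = 47.525825·(0.40848977 − 0.42079888·0.91276290) = 1.159638

x=51.549121 y=1.159638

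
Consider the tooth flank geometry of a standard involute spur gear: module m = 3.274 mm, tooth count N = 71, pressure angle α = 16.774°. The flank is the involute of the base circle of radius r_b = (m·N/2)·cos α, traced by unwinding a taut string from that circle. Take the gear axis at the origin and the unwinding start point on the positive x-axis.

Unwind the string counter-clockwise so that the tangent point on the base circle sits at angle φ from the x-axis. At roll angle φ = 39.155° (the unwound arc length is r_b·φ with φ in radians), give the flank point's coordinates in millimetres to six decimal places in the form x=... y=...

pitch radius r_p = m·N/2 = 3.274·71/2 = 116.227000
base radius r_b = r_p·cos α = 116.227000·cos 16.774° = 111.281606
roll angle φ = 39.155° = 0.68338367 rad
x = r_b·(cos φ + φ·sin φ) = 111.281606·(0.77544064 + 0.68338367·0.63142047) = 134.310564
y = r_b·(sin φ − φ·cos φ) = 111.281606·(0.63142047 − 0.68338367·0.77544064) = 11.294749

x=134.310564 y=11.294749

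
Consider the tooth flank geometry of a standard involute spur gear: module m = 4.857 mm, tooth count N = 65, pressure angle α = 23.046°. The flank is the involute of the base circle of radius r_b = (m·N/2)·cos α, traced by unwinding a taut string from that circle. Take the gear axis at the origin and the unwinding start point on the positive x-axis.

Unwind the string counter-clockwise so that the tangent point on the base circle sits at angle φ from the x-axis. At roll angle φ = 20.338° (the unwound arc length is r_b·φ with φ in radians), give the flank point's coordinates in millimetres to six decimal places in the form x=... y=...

pitch radius r_p = m·N/2 = 4.857·65/2 = 157.852500
base radius r_b = r_p·cos α = 157.852500·cos 23.046° = 145.254427
roll angle φ = 20.338° = 0.35496506 rad
x = r_b·(cos φ + φ·sin φ) = 145.254427·(0.93765863 + 0.35496506·0.34755761) = 154.119224
y = r_b·(sin φ − φ·cos φ) = 145.254427·(0.34755761 − 0.35496506·0.93765863) = 2.138370

x=154.119224 y=2.138370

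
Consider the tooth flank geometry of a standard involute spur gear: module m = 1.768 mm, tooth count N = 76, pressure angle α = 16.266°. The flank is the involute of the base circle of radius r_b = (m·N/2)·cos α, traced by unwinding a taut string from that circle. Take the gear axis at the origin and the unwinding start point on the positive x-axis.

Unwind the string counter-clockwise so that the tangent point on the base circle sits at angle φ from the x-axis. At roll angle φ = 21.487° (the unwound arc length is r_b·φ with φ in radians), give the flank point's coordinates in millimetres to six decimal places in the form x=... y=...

pitch radius r_p = m·N/2 = 1.768·76/2 = 67.184000
base radius r_b = r_p·cos α = 67.184000·cos 16.266° = 64.494737
roll angle φ = 21.487° = 0.37501890 rad
x = r_b·(cos φ + φ·sin φ) = 64.494737·(0.93050070 + 0.37501890·0.36629011) = 68.871763
y = r_b·(sin φ − φ·cos φ) = 64.494737·(0.36629011 − 0.37501890·0.93050070) = 1.118001

x=68.871763 y=1.118001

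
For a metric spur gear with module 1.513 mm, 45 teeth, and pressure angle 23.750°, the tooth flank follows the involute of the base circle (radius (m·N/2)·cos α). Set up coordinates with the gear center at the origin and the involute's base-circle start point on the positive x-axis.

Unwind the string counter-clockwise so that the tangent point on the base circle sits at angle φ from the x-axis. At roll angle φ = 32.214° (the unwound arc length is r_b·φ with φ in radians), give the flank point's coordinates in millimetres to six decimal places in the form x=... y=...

x=35.702038 y=1.788315

pitch radius r_p = m·N/2 = 1.513·45/2 = 34.042500
base radius r_b = r_p·cos α = 34.042500·cos 23.750° = 31.159491
roll angle φ = 32.214° = 0.56224037 rad
x = r_b·(cos φ + φ·sin φ) = 31.159491·(0.84606293 + 0.56224037·0.53308302) = 35.702038
y = r_b·(sin φ − φ·cos φ) = 31.159491·(0.53308302 − 0.56224037·0.84606293) = 1.788315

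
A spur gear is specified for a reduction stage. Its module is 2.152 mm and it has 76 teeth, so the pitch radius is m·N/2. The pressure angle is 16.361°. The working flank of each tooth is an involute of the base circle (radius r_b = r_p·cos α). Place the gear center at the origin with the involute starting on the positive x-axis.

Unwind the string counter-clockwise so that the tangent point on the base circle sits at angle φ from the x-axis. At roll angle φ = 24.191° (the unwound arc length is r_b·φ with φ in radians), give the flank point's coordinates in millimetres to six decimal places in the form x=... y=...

x=85.149633 y=1.933678

pitch radius r_p = m·N/2 = 2.152·76/2 = 81.776000
base radius r_b = r_p·cos α = 81.776000·cos 16.361° = 78.464557
roll angle φ = 24.191° = 0.42221260 rad
x = r_b·(cos φ + φ·sin φ) = 78.464557·(0.91218450 + 0.42221260·0.40977975) = 85.149633
y = r_b·(sin φ − φ·cos φ) = 78.464557·(0.40977975 − 0.42221260·0.91218450) = 1.933678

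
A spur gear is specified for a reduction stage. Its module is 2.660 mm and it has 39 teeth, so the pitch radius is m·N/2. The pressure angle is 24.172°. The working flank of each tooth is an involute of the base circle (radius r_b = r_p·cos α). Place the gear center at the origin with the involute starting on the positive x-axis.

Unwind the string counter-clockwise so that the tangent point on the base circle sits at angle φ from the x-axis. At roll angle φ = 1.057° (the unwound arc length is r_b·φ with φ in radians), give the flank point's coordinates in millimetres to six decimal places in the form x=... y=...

x=47.330108 y=0.000099

pitch radius r_p = m·N/2 = 2.660·39/2 = 51.870000
base radius r_b = r_p·cos α = 51.870000·cos 24.172° = 47.322056
roll angle φ = 1.057° = 0.01844813 rad
x = r_b·(cos φ + φ·sin φ) = 47.322056·(0.99982984 + 0.01844813·0.01844708) = 47.330108
y = r_b·(sin φ − φ·cos φ) = 47.322056·(0.01844708 − 0.01844813·0.99982984) = 0.000099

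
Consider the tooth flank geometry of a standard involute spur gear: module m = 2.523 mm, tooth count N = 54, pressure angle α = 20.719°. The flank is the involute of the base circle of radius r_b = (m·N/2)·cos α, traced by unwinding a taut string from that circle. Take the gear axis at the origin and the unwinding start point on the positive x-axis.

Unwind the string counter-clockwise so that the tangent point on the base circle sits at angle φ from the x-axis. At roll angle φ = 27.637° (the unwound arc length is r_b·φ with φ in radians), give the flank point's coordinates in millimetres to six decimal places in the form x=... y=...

x=70.702051 y=2.328571

pitch radius r_p = m·N/2 = 2.523·54/2 = 68.121000
base radius r_b = r_p·cos α = 68.121000·cos 20.719° = 63.715394
roll angle φ = 27.637° = 0.48235665 rad
x = r_b·(cos φ + φ·sin φ) = 63.715394·(0.88590421 + 0.48235665·0.46386822) = 70.702051
y = r_b·(sin φ − φ·cos φ) = 63.715394·(0.46386822 − 0.48235665·0.88590421) = 2.328571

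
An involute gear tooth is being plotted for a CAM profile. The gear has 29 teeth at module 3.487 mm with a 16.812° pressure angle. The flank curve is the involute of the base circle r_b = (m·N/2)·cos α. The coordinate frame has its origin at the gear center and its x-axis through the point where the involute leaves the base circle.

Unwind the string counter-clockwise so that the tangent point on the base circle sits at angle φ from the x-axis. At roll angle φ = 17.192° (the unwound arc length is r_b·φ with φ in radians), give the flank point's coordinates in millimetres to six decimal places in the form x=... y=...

pitch radius r_p = m·N/2 = 3.487·29/2 = 50.561500
base radius r_b = r_p·cos α = 50.561500·cos 16.812° = 48.400448
roll angle φ = 17.192° = 0.30005701 rad
x = r_b·(cos φ + φ·sin φ) = 48.400448·(0.95531964 + 0.30005701·0.29557467) = 50.530498
y = r_b·(sin φ − φ·cos φ) = 48.400448·(0.29557467 − 0.30005701·0.95531964) = 0.431941

x=50.530498 y=0.431941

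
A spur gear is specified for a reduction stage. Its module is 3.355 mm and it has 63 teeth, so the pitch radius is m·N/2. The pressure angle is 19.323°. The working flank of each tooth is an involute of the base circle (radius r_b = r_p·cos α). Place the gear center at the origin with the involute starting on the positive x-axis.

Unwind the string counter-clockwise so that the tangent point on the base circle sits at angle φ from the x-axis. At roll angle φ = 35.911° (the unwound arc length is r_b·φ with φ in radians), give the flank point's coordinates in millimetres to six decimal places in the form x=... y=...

pitch radius r_p = m·N/2 = 3.355·63/2 = 105.682500
base radius r_b = r_p·cos α = 105.682500·cos 19.323° = 99.729214
roll angle φ = 35.911° = 0.62676519 rad
x = r_b·(cos φ + φ·sin φ) = 99.729214·(0.80992905 + 0.62676519·0.58652786) = 117.435568
y = r_b·(sin φ − φ·cos φ) = 99.729214·(0.58652786 − 0.62676519·0.80992905) = 7.867890

x=117.435568 y=7.867890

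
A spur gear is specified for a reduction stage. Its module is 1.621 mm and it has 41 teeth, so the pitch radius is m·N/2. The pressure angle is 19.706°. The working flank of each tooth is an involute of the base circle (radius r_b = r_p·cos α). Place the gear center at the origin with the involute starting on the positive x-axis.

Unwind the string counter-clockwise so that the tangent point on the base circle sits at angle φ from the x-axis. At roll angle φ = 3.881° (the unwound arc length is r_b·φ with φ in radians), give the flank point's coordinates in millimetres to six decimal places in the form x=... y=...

pitch radius r_p = m·N/2 = 1.621·41/2 = 33.230500
base radius r_b = r_p·cos α = 33.230500·cos 19.706° = 31.284364
roll angle φ = 3.881° = 0.06773623 rad
x = r_b·(cos φ + φ·sin φ) = 31.284364·(0.99770678 + 0.06773623·0.06768444) = 31.356051
y = r_b·(sin φ − φ·cos φ) = 31.284364·(0.06768444 − 0.06773623·0.99770678) = 0.003239

x=31.356051 y=0.003239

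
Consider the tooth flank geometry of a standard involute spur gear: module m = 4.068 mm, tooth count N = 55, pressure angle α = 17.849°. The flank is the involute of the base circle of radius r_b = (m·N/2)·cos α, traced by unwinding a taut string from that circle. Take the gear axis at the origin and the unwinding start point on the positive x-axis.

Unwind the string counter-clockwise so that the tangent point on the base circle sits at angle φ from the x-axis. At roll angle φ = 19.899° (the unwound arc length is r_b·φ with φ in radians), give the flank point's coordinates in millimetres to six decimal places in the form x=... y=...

x=112.715171 y=1.469086

pitch radius r_p = m·N/2 = 4.068·55/2 = 111.870000
base radius r_b = r_p·cos α = 111.870000·cos 17.849° = 106.485430
roll angle φ = 19.899° = 0.34730307 rad
x = r_b·(cos φ + φ·sin φ) = 106.485430·(0.94029407 + 0.34730307·0.34036314) = 112.715171
y = r_b·(sin φ − φ·cos φ) = 106.485430·(0.34036314 − 0.34730307·0.94029407) = 1.469086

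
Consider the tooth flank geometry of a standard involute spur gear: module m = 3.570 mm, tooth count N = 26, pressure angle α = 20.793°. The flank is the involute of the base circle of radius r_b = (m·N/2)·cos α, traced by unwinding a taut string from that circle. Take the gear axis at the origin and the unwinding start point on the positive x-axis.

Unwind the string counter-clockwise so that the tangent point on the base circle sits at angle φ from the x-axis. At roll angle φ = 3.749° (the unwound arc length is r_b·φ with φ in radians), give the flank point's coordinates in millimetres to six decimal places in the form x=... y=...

pitch radius r_p = m·N/2 = 3.570·26/2 = 46.410000
base radius r_b = r_p·cos α = 46.410000·cos 20.793° = 43.387273
roll angle φ = 3.749° = 0.06543239 rad
x = r_b·(cos φ + φ·sin φ) = 43.387273·(0.99786006 + 0.06543239·0.06538571) = 43.480052
y = r_b·(sin φ − φ·cos φ) = 43.387273·(0.06538571 − 0.06543239·0.99786006) = 0.004050

x=43.480052 y=0.004050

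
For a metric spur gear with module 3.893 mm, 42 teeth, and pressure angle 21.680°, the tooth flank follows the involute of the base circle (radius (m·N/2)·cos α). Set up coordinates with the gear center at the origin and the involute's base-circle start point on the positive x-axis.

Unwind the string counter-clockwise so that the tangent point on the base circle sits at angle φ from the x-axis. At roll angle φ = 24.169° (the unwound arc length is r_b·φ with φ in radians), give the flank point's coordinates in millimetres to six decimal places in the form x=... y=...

pitch radius r_p = m·N/2 = 3.893·42/2 = 81.753000
base radius r_b = r_p·cos α = 81.753000·cos 21.680° = 75.969922
roll angle φ = 24.169° = 0.42182863 rad
x = r_b·(cos φ + φ·sin φ) = 75.969922·(0.91234177 + 0.42182863·0.40942947) = 82.431228
y = r_b·(sin φ − φ·cos φ) = 75.969922·(0.40942947 − 0.42182863·0.91234177) = 1.867158

x=82.431228 y=1.867158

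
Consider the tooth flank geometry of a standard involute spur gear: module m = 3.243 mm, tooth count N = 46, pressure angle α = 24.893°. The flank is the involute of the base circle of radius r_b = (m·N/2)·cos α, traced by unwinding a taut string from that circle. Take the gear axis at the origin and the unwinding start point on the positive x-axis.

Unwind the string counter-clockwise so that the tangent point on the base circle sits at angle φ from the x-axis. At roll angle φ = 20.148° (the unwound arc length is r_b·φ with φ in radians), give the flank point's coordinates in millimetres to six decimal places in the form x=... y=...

pitch radius r_p = m·N/2 = 3.243·46/2 = 74.589000
base radius r_b = r_p·cos α = 74.589000·cos 24.893° = 67.659342
roll angle φ = 20.148° = 0.35164894 rad
x = r_b·(cos φ + φ·sin φ) = 67.659342·(0.93880602 + 0.35164894·0.34444631) = 71.714180
y = r_b·(sin φ − φ·cos φ) = 67.659342·(0.34444631 − 0.35164894·0.93880602) = 0.968623

x=71.714180 y=0.968623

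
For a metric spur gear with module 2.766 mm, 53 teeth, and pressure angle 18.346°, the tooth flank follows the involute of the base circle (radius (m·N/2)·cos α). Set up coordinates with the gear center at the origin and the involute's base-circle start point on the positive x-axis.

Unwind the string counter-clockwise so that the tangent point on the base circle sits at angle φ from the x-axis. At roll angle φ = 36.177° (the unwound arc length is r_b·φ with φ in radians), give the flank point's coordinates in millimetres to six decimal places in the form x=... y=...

pitch radius r_p = m·N/2 = 2.766·53/2 = 73.299000
base radius r_b = r_p·cos α = 73.299000·cos 18.346° = 69.573438
roll angle φ = 36.177° = 0.63140776 rad
x = r_b·(cos φ + φ·sin φ) = 69.573438·(0.80719733 + 0.63140776·0.59028169) = 82.090101
y = r_b·(sin φ − φ·cos φ) = 69.573438·(0.59028169 − 0.63140776·0.80719733) = 5.608386

x=82.090101 y=5.608386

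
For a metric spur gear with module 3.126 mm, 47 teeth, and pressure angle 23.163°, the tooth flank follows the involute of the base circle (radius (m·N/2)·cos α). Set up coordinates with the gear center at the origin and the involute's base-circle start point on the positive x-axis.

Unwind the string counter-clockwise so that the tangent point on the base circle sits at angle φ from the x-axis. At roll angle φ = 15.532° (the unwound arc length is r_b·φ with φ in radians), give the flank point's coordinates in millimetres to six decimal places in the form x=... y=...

x=69.975493 y=0.445199

pitch radius r_p = m·N/2 = 3.126·47/2 = 73.461000
base radius r_b = r_p·cos α = 73.461000·cos 23.163° = 67.539275
roll angle φ = 15.532° = 0.27108454 rad
x = r_b·(cos φ + φ·sin φ) = 67.539275·(0.96348105 + 0.27108454·0.26777653) = 69.975493
y = r_b·(sin φ − φ·cos φ) = 67.539275·(0.26777653 − 0.27108454·0.96348105) = 0.445199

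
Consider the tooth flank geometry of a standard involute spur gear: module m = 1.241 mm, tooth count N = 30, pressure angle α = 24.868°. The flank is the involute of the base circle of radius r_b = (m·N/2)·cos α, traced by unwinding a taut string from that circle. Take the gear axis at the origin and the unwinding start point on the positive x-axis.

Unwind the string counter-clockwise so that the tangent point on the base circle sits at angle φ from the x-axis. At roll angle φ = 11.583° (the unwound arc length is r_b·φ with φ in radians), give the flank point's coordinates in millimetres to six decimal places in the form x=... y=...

pitch radius r_p = m·N/2 = 1.241·30/2 = 18.615000
base radius r_b = r_p·cos α = 18.615000·cos 24.868° = 16.888999
roll angle φ = 11.583° = 0.20216149 rad
x = r_b·(cos φ + φ·sin φ) = 16.888999·(0.97963487 + 0.20216149·0.20078727) = 17.230601
y = r_b·(sin φ − φ·cos φ) = 16.888999·(0.20078727 − 0.20216149·0.97963487) = 0.046324

x=17.230601 y=0.046324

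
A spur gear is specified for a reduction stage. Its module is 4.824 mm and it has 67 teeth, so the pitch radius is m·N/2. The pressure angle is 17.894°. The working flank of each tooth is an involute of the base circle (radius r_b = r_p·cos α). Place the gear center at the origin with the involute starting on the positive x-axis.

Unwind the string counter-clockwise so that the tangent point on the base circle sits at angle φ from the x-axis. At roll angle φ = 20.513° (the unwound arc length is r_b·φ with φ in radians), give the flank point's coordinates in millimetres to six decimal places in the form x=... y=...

x=163.329098 y=2.322417

pitch radius r_p = m·N/2 = 4.824·67/2 = 161.604000
base radius r_b = r_p·cos α = 161.604000·cos 17.894° = 153.786663
roll angle φ = 20.513° = 0.35801939 rad
x = r_b·(cos φ + φ·sin φ) = 153.786663·(0.93659271 + 0.35801939·0.35041990) = 163.329098
y = r_b·(sin φ − φ·cos φ) = 153.786663·(0.35041990 − 0.35801939·0.93659271) = 2.322417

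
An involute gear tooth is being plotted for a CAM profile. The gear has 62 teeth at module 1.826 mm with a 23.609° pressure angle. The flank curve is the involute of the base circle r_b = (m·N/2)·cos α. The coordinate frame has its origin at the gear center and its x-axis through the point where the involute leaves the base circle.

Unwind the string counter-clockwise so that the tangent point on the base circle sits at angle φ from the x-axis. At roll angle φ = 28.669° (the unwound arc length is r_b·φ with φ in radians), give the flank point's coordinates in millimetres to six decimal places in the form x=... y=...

x=57.960338 y=2.112205

pitch radius r_p = m·N/2 = 1.826·62/2 = 56.606000
base radius r_b = r_p·cos α = 56.606000·cos 23.609° = 51.868068
roll angle φ = 28.669° = 0.50036844 rad
x = r_b·(cos φ + φ·sin φ) = 51.868068·(0.87740586 + 0.50036844·0.47974885) = 57.960338
y = r_b·(sin φ − φ·cos φ) = 51.868068·(0.47974885 − 0.50036844·0.87740586) = 2.112205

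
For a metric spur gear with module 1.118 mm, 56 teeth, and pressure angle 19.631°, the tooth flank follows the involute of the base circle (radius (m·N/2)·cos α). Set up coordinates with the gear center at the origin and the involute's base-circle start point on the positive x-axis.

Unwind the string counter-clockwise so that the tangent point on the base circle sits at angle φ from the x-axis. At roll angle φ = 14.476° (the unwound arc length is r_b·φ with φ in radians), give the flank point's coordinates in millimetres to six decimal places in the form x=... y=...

x=30.410572 y=0.157498

pitch radius r_p = m·N/2 = 1.118·56/2 = 31.304000
base radius r_b = r_p·cos α = 31.304000·cos 19.631° = 29.484481
roll angle φ = 14.476° = 0.25265386 rad
x = r_b·(cos φ + φ·sin φ) = 29.484481·(0.96825243 + 0.25265386·0.24997445) = 30.410572
y = r_b·(sin φ − φ·cos φ) = 29.484481·(0.24997445 − 0.25265386·0.96825243) = 0.157498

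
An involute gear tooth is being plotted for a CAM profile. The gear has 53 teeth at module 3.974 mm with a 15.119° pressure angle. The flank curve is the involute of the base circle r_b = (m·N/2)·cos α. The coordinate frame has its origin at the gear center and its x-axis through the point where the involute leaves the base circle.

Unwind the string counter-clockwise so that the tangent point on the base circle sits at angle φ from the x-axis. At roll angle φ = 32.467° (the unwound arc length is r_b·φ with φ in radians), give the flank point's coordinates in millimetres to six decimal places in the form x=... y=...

pitch radius r_p = m·N/2 = 3.974·53/2 = 105.311000
base radius r_b = r_p·cos α = 105.311000·cos 15.119° = 101.665785
roll angle φ = 32.467° = 0.56665605 rad
x = r_b·(cos φ + φ·sin φ) = 101.665785·(0.84370077 + 0.56665605·0.53681376) = 116.701091
y = r_b·(sin φ − φ·cos φ) = 101.665785·(0.53681376 − 0.56665605·0.84370077) = 5.970386

x=116.701091 y=5.970386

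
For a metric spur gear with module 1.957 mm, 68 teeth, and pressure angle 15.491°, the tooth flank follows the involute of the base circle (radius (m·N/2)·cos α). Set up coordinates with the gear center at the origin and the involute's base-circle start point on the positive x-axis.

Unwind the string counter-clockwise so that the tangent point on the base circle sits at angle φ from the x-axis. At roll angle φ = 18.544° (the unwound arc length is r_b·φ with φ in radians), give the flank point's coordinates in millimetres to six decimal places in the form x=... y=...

x=67.391784 y=0.717074

pitch radius r_p = m·N/2 = 1.957·68/2 = 66.538000
base radius r_b = r_p·cos α = 66.538000·cos 15.491° = 64.120835
roll angle φ = 18.544° = 0.32365386 rad
x = r_b·(cos φ + φ·sin φ) = 64.120835·(0.94807970 + 0.32365386·0.31803282) = 67.391784
y = r_b·(sin φ − φ·cos φ) = 64.120835·(0.31803282 − 0.32365386·0.94807970) = 0.717074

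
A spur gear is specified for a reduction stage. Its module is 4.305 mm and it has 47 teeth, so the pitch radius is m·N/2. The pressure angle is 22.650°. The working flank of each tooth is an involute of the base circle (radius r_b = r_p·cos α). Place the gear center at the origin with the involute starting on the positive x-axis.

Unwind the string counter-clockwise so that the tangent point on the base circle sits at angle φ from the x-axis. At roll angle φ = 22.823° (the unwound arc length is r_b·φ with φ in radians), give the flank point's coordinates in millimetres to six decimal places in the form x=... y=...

pitch radius r_p = m·N/2 = 4.305·47/2 = 101.167500
base radius r_b = r_p·cos α = 101.167500·cos 22.650° = 93.364906
roll angle φ = 22.823° = 0.39833650 rad
x = r_b·(cos φ + φ·sin φ) = 93.364906·(0.92170752 + 0.39833650·0.38788561) = 100.480854
y = r_b·(sin φ − φ·cos φ) = 93.364906·(0.38788561 − 0.39833650·0.92170752) = 1.936003

x=100.480854 y=1.936003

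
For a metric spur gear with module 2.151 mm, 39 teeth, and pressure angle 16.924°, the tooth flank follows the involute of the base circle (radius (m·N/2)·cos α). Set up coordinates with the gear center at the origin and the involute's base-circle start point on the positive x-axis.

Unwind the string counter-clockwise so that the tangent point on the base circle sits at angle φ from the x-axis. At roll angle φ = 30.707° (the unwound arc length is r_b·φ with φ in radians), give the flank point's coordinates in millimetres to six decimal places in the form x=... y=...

pitch radius r_p = m·N/2 = 2.151·39/2 = 41.944500
base radius r_b = r_p·cos α = 41.944500·cos 16.924° = 40.127956
roll angle φ = 30.707° = 0.53593825 rad
x = r_b·(cos φ + φ·sin φ) = 40.127956·(0.85978989 + 0.53593825·0.51064796) = 45.483661
y = r_b·(sin φ − φ·cos φ) = 40.127956·(0.51064796 − 0.53593825·0.85978989) = 2.000526

x=45.483661 y=2.000526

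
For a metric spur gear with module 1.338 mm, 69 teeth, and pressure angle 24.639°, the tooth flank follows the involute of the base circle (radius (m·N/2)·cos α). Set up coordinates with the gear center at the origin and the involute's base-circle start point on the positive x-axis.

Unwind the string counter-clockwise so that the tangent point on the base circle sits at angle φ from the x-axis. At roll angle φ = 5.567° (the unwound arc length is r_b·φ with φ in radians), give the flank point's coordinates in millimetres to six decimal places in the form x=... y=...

pitch radius r_p = m·N/2 = 1.338·69/2 = 46.161000
base radius r_b = r_p·cos α = 46.161000·cos 24.639° = 41.958158
roll angle φ = 5.567° = 0.09716248 rad
x = r_b·(cos φ + φ·sin φ) = 41.958158·(0.99528344 + 0.09716248·0.09700967) = 42.155745
y = r_b·(sin φ − φ·cos φ) = 41.958158·(0.09700967 − 0.09716248·0.99528344) = 0.012817

x=42.155745 y=0.012817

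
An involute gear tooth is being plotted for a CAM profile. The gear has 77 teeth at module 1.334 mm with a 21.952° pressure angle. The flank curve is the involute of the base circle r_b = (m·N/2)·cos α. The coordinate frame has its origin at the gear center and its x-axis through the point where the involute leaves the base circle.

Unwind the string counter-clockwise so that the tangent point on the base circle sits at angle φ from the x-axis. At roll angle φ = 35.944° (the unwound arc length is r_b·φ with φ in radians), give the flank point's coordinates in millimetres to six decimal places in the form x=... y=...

x=56.106650 y=3.768167

pitch radius r_p = m·N/2 = 1.334·77/2 = 51.359000
base radius r_b = r_p·cos α = 51.359000·cos 21.952° = 47.635337
roll angle φ = 35.944° = 0.62734115 rad
x = r_b·(cos φ + φ·sin φ) = 47.635337·(0.80959110 + 0.62734115·0.58699425) = 56.106650
y = r_b·(sin φ − φ·cos φ) = 47.635337·(0.58699425 − 0.62734115·0.80959110) = 3.768167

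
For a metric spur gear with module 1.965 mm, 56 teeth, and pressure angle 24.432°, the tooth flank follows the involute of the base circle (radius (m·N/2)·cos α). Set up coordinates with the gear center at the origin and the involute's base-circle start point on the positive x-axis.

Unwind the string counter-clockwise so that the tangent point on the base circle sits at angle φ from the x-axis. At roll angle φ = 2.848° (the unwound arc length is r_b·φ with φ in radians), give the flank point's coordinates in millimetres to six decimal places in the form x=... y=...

pitch radius r_p = m·N/2 = 1.965·56/2 = 55.020000
base radius r_b = r_p·cos α = 55.020000·cos 24.432° = 50.093113
roll angle φ = 2.848° = 0.04970698 rad
x = r_b·(cos φ + φ·sin φ) = 50.093113·(0.99876486 + 0.04970698·0.04968651) = 50.154959
y = r_b·(sin φ − φ·cos φ) = 50.093113·(0.04968651 − 0.04970698·0.99876486) = 0.002050

x=50.154959 y=0.002050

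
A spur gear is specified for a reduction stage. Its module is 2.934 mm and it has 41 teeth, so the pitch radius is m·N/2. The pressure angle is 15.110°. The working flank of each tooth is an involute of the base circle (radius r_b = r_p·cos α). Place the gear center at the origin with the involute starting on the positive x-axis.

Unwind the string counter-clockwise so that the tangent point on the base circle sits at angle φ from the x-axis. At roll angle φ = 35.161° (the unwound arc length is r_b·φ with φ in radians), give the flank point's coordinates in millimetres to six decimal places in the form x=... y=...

pitch radius r_p = m·N/2 = 2.934·41/2 = 60.147000
base radius r_b = r_p·cos α = 60.147000·cos 15.110° = 58.067547
roll angle φ = 35.161° = 0.61367522 rad
x = r_b·(cos φ + φ·sin φ) = 58.067547·(0.81753707 + 0.61367522·0.57587597) = 67.993490
y = r_b·(sin φ − φ·cos φ) = 58.067547·(0.57587597 − 0.61367522·0.81753707) = 4.307086

x=67.993490 y=4.307086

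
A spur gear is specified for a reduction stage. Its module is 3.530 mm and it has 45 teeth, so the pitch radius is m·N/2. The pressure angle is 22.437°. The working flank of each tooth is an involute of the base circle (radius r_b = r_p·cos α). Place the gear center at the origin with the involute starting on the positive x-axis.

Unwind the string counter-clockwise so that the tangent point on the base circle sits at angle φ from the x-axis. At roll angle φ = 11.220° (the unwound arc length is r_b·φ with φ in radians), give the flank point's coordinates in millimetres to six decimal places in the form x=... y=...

pitch radius r_p = m·N/2 = 3.530·45/2 = 79.425000
base radius r_b = r_p·cos α = 79.425000·cos 22.437° = 73.412508
roll angle φ = 11.220° = 0.19582594 rad
x = r_b·(cos φ + φ·sin φ) = 73.412508·(0.98088730 + 0.19582594·0.19457676) = 74.806646
y = r_b·(sin φ − φ·cos φ) = 73.412508·(0.19457676 − 0.19582594·0.98088730) = 0.183060

x=74.806646 y=0.183060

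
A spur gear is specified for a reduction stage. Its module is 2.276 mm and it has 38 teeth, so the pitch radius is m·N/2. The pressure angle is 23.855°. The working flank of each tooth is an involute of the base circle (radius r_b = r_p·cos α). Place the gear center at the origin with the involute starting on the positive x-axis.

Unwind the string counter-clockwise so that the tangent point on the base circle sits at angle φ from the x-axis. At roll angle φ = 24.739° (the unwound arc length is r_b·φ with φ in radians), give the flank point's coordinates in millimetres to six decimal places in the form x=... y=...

x=43.066347 y=1.041556

pitch radius r_p = m·N/2 = 2.276·38/2 = 43.244000
base radius r_b = r_p·cos α = 43.244000·cos 23.855° = 39.549746
roll angle φ = 24.739° = 0.43177700 rad
x = r_b·(cos φ + φ·sin φ) = 39.549746·(0.90822353 + 0.43177700·0.41848538) = 43.066347
y = r_b·(sin φ − φ·cos φ) = 39.549746·(0.41848538 − 0.43177700·0.90822353) = 1.041556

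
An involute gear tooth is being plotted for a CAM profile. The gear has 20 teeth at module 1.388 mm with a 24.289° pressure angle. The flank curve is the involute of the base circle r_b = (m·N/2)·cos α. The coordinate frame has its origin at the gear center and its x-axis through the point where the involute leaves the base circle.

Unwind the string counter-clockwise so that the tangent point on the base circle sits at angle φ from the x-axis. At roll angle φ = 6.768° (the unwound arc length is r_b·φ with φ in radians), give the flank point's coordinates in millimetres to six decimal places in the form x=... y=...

pitch radius r_p = m·N/2 = 1.388·20/2 = 13.880000
base radius r_b = r_p·cos α = 13.880000·cos 24.289° = 12.651374
roll angle φ = 6.768° = 0.11812388 rad
x = r_b·(cos φ + φ·sin φ) = 12.651374·(0.99303148 + 0.11812388·0.11784937) = 12.739330
y = r_b·(sin φ − φ·cos φ) = 12.651374·(0.11784937 − 0.11812388·0.99303148) = 0.006941

x=12.739330 y=0.006941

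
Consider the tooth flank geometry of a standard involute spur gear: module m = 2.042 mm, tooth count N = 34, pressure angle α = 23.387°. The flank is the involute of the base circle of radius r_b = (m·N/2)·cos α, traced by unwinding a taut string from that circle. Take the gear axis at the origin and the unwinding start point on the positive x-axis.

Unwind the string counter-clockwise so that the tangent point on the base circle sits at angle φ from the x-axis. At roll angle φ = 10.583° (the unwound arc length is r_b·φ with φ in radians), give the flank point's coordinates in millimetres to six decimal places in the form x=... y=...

pitch radius r_p = m·N/2 = 2.042·34/2 = 34.714000
base radius r_b = r_p·cos α = 34.714000·cos 23.387° = 31.862061
roll angle φ = 10.583° = 0.18470819 rad
x = r_b·(cos φ + φ·sin φ) = 31.862061·(0.98298989 + 0.18470819·0.18365970) = 32.400955
y = r_b·(sin φ − φ·cos φ) = 31.862061·(0.18365970 − 0.18470819·0.98298989) = 0.066700

x=32.400955 y=0.066700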